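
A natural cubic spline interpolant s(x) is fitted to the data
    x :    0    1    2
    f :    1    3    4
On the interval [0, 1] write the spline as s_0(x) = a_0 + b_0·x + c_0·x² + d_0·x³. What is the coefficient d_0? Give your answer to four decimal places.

-0.2500

With m_i denoting the second derivative at x_i, h_i = 1, 1, and Δ_i = (y_(i+1) − y_i)/h_i = 2, 1:
  1·m_0 + 4·m_1 + 1·m_2 = 6(Δ_1 - Δ_0) = -6
Natural end conditions: m_0 = m_2 = 0.
Forward elimination and back-substitution give m_0 = 0, m_1 = -3/2, m_2 = 0.
On [0, 1], with s_0(x) = a_0 + b_0·x + c_0·x² + d_0·x³: c_0 = m_0/2 = 0, d_0 = (m_1 - m_0)/(6h_0) = -1/4, b_0 = Δ_0 - h_0(2m_0 + m_1)/6 = 9/4.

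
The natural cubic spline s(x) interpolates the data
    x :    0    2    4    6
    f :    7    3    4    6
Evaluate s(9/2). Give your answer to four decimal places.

4.5219

Let M_i = s''(x_i). Step sizes h_i = 2, 2, 2; slopes of the chords Δ_i = (y_(i+1) - y_i)/h_i = -2, 1/2, 1.
  2·M_0 + 8·M_1 + 2·M_2 = 6(Δ_1 - Δ_0) = 15
  2·M_1 + 8·M_2 + 2·M_3 = 6(Δ_2 - Δ_1) = 3
Natural end conditions: M_0 = M_3 = 0.
Solving the tridiagonal system: M_0 = 0, M_1 = 19/10, M_2 = -1/10, M_3 = 0.
On [4, 6], s(x) = 4 + 16/15·(x - 4) - 1/20·(x - 4)² + 1/120·(x - 4)³.
With (x - 4) = 1/2: s(9/2) = 1447/320.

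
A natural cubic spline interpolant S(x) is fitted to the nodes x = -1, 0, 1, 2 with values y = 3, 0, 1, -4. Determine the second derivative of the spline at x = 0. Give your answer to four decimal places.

8.8000

Put m_i = S'' at the i-th knot. Here h = (1, 1, 1) and Δ = (-3, 1, -5), so the interior equations h_(i-1)·m_(i-1) + 2(h_(i-1)+h_i)·m_i + h_i·m_(i+1) = 6(Δ_i − Δ_(i-1)) read
  1·m_0 + 4·m_1 + 1·m_2 = 6(Δ_1 - Δ_0) = 24
  1·m_1 + 4·m_2 + 1·m_3 = 6(Δ_2 - Δ_1) = -36
Natural end conditions: m_0 = m_3 = 0.
Forward elimination and back-substitution give m_0 = 0, m_1 = 44/5, m_2 = -56/5, m_3 = 0.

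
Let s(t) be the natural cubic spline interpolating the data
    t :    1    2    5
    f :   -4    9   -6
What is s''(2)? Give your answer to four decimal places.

Let m_i = s''(x_i). Step sizes h_i = 1, 3; slopes of the chords Δ_i = (y_(i+1) - y_i)/h_i = 13, -5.
  1·m_0 + 8·m_1 + 3·m_2 = 6(Δ_1 - Δ_0) = -108
Natural end conditions: m_0 = m_2 = 0.
Solving the tridiagonal system: m_0 = 0, m_1 = -27/2, m_2 = 0.

-13.5000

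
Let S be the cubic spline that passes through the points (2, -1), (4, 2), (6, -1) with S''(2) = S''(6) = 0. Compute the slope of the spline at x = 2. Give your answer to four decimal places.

2.2500

Write σ_i for S''(x_i). With h_i = 2, 2 and divided differences Δ_i = 3/2, -3/2, the continuity of S' gives the tridiagonal system
  2·σ_0 + 8·σ_1 + 2·σ_2 = 6(Δ_1 - Δ_0) = -18
Natural end conditions: σ_0 = σ_2 = 0.
Solving the tridiagonal system: σ_0 = 0, σ_1 = -9/4, σ_2 = 0.
On [2, 4], S'(x) = b_0 + 2c_0·(x - 2) + 3d_0·(x - 2)² with b_0 = Δ_0 - h_0(2σ_0 + σ_1)/6 = 9/4, c_0 = σ_0/2 = 0, d_0 = (σ_1 - σ_0)/(6h_0) = -3/16. So S'(2) = 9/4.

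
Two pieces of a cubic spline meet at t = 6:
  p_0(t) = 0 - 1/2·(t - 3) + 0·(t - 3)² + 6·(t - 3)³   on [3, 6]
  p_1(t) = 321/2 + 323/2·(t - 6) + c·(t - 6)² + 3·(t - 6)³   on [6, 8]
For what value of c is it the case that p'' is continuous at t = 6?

54

p_0''(t) = 0 + 36·(t - 3), so p_0''(6) = 108. On the right, p_1''(6) = 2c, so c = 54.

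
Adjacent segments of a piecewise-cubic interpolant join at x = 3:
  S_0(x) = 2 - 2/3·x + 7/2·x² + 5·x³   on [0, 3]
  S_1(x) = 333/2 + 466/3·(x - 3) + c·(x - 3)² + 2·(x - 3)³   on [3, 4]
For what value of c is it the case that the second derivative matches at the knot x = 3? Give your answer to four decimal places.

48.5000

S_0''(x) = 7 + 30·x, so S_0''(3) = 97. On the right, S_1''(3) = 2c, so c = 97/2.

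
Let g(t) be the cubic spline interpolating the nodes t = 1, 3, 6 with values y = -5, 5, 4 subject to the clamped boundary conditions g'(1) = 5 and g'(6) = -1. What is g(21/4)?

5

Let m_i = g''(x_i). Step sizes h_i = 2, 3; slopes of the chords Δ_i = (y_(i+1) - y_i)/h_i = 5, -1/3.
  2·m_0 + 10·m_1 + 3·m_2 = 6(Δ_1 - Δ_0) = -32
Clamped end conditions give two more equations: 2h_0·m_0 + h_0·m_1 = 6(Δ_0 - g'(1)) = 0 and h_1·m_1 + 2h_1·m_2 = 6(g'(6) - Δ_1) = -4.
Hence m_0 = 2, m_1 = -4, m_2 = 4/3.
On [3, 6], g(t) = 5 + 3·(t - 3) - 2·(t - 3)² + 8/27·(t - 3)³.
With (t - 3) = 9/4: g(21/4) = 5.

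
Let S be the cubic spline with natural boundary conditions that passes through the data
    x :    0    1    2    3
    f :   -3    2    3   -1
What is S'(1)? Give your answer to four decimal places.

With σ_i denoting the second derivative at x_i, h_i = 1, 1, 1, and Δ_i = (y_(i+1) − y_i)/h_i = 5, 1, -4:
  1·σ_0 + 4·σ_1 + 1·σ_2 = 6(Δ_1 - Δ_0) = -24
  1·σ_1 + 4·σ_2 + 1·σ_3 = 6(Δ_2 - Δ_1) = -30
Natural end conditions: σ_0 = σ_3 = 0.
Solving the tridiagonal system: σ_0 = 0, σ_1 = -22/5, σ_2 = -32/5, σ_3 = 0.
On [1, 2], S'(x) = b_1 + 2c_1·(x - 1) + 3d_1·(x - 1)² with b_1 = Δ_1 - h_1(2σ_1 + σ_2)/6 = 53/15, c_1 = σ_1/2 = -11/5, d_1 = (σ_2 - σ_1)/(6h_1) = -1/3. So S'(1) = 53/15.

3.5333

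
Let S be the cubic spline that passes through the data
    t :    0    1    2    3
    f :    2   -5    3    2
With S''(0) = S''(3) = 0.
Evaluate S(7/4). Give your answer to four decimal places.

Let M_i = S''(x_i). Step sizes h_i = 1, 1, 1; slopes of the chords Δ_i = (y_(i+1) - y_i)/h_i = -7, 8, -1.
  1·M_0 + 4·M_1 + 1·M_2 = 6(Δ_1 - Δ_0) = 90
  1·M_1 + 4·M_2 + 1·M_3 = 6(Δ_2 - Δ_1) = -54
Natural end conditions: M_0 = M_3 = 0.
Forward elimination and back-substitution give M_0 = 0, M_1 = 138/5, M_2 = -102/5, M_3 = 0.
On [1, 2], S(t) = -5 + 11/5·(t - 1) + 69/5·(t - 1)² - 8·(t - 1)³.
With (t - 1) = 3/4: S(7/4) = 83/80.

1.0375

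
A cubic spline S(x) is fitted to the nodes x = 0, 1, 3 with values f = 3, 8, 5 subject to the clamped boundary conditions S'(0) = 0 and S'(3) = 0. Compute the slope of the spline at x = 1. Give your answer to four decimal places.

4.2500

With σ_i denoting the second derivative at x_i, h_i = 1, 2, and Δ_i = (y_(i+1) − y_i)/h_i = 5, -3/2:
  1·σ_0 + 6·σ_1 + 2·σ_2 = 6(Δ_1 - Δ_0) = -39
Clamped end conditions give two more equations: 2h_0·σ_0 + h_0·σ_1 = 6(Δ_0 - S'(0)) = 30 and h_1·σ_1 + 2h_1·σ_2 = 6(S'(3) - Δ_1) = 9.
Hence σ_0 = 43/2, σ_1 = -13, σ_2 = 35/4.
On [1, 3], S'(x) = b_1 + 2c_1·(x - 1) + 3d_1·(x - 1)² with b_1 = Δ_1 - h_1(2σ_1 + σ_2)/6 = 17/4, c_1 = σ_1/2 = -13/2, d_1 = (σ_2 - σ_1)/(6h_1) = 29/16. So S'(1) = 17/4.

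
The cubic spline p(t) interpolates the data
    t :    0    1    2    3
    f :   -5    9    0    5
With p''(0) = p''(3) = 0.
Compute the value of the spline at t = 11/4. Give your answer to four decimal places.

Put M_i = p'' at the i-th knot. Here h = (1, 1, 1) and Δ = (14, -9, 5), so the interior equations h_(i-1)·M_(i-1) + 2(h_(i-1)+h_i)·M_i + h_i·M_(i+1) = 6(Δ_i − Δ_(i-1)) read
  1·M_0 + 4·M_1 + 1·M_2 = 6(Δ_1 - Δ_0) = -138
  1·M_1 + 4·M_2 + 1·M_3 = 6(Δ_2 - Δ_1) = 84
Natural end conditions: M_0 = M_3 = 0.
Solving the tridiagonal system: M_0 = 0, M_1 = -212/5, M_2 = 158/5, M_3 = 0.
On [2, 3], p(t) = 0 - 83/15·(t - 2) + 79/5·(t - 2)² - 79/15·(t - 2)³.
With (t - 2) = 3/4: p(11/4) = 161/64.

2.5156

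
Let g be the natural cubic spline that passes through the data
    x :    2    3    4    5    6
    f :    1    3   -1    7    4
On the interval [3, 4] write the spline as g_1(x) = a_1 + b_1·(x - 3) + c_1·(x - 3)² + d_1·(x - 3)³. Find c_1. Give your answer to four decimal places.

-7.9821

Write σ_i for g''(x_i). With h_i = 1, 1, 1, 1 and divided differences Δ_i = 2, -4, 8, -3, the continuity of g' gives the tridiagonal system
  1·σ_0 + 4·σ_1 + 1·σ_2 = 6(Δ_1 - Δ_0) = -36
  1·σ_1 + 4·σ_2 + 1·σ_3 = 6(Δ_2 - Δ_1) = 72
  1·σ_2 + 4·σ_3 + 1·σ_4 = 6(Δ_3 - Δ_2) = -66
Natural end conditions: σ_0 = σ_4 = 0.
Forward elimination and back-substitution give σ_0 = 0, σ_1 = -447/28, σ_2 = 195/7, σ_3 = -657/28, σ_4 = 0.
On [3, 4], with g_1(x) = a_1 + b_1·(x - 3) + c_1·(x - 3)² + d_1·(x - 3)³: c_1 = σ_1/2 = -447/56, d_1 = (σ_2 - σ_1)/(6h_1) = 409/56, b_1 = Δ_1 - h_1(2σ_1 + σ_2)/6 = -93/28.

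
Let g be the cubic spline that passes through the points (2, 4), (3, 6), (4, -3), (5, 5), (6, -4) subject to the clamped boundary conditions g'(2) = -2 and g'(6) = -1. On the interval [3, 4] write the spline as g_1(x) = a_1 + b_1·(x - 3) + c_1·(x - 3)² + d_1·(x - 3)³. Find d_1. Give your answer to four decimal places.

13.7321

Put σ_i = g'' at the i-th knot. Here h = (1, 1, 1, 1) and Δ = (2, -9, 8, -9), so the interior equations h_(i-1)·σ_(i-1) + 2(h_(i-1)+h_i)·σ_i + h_i·σ_(i+1) = 6(Δ_i − Δ_(i-1)) read
  1·σ_0 + 4·σ_1 + 1·σ_2 = 6(Δ_1 - Δ_0) = -66
  1·σ_1 + 4·σ_2 + 1·σ_3 = 6(Δ_2 - Δ_1) = 102
  1·σ_2 + 4·σ_3 + 1·σ_4 = 6(Δ_3 - Δ_2) = -102
Clamped end conditions give two more equations: 2h_0·σ_0 + h_0·σ_1 = 6(Δ_0 - g'(2)) = 24 and h_3·σ_3 + 2h_3·σ_4 = 6(g'(6) - Δ_3) = 48.
Solving the tridiagonal system: σ_0 = 835/28, σ_1 = -499/14, σ_2 = 187/4, σ_3 = -691/14, σ_4 = 1363/28.
On [3, 4], with g_1(x) = a_1 + b_1·(x - 3) + c_1·(x - 3)² + d_1·(x - 3)³: c_1 = σ_1/2 = -499/28, d_1 = (σ_2 - σ_1)/(6h_1) = 769/56, b_1 = Δ_1 - h_1(2σ_1 + σ_2)/6 = -275/56.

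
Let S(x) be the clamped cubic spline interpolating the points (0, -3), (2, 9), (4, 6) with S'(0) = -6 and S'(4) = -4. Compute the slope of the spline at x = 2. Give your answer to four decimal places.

Let m_i = S''(x_i). Step sizes h_i = 2, 2; slopes of the chords Δ_i = (y_(i+1) - y_i)/h_i = 6, -3/2.
  2·m_0 + 8·m_1 + 2·m_2 = 6(Δ_1 - Δ_0) = -45
Clamped end conditions give two more equations: 2h_0·m_0 + h_0·m_1 = 6(Δ_0 - S'(0)) = 72 and h_1·m_1 + 2h_1·m_2 = 6(S'(4) - Δ_1) = -15.
Solving the tridiagonal system: m_0 = 193/8, m_1 = -49/4, m_2 = 19/8.
On [2, 4], S'(x) = b_1 + 2c_1·(x - 2) + 3d_1·(x - 2)² with b_1 = Δ_1 - h_1(2m_1 + m_2)/6 = 47/8, c_1 = m_1/2 = -49/8, d_1 = (m_2 - m_1)/(6h_1) = 39/32. So S'(2) = 47/8.

5.8750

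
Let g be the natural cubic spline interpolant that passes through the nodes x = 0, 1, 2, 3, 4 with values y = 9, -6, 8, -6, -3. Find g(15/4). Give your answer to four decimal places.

-5.4074

Let m_i = g''(x_i). Step sizes h_i = 1, 1, 1, 1; slopes of the chords Δ_i = (y_(i+1) - y_i)/h_i = -15, 14, -14, 3.
  1·m_0 + 4·m_1 + 1·m_2 = 6(Δ_1 - Δ_0) = 174
  1·m_1 + 4·m_2 + 1·m_3 = 6(Δ_2 - Δ_1) = -168
  1·m_2 + 4·m_3 + 1·m_4 = 6(Δ_3 - Δ_2) = 102
Natural end conditions: m_0 = m_4 = 0.
Forward elimination and back-substitution give m_0 = 0, m_1 = 423/7, m_2 = -474/7, m_3 = 297/7, m_4 = 0.
On [3, 4], g(x) = -6 - 78/7·(x - 3) + 297/14·(x - 3)² - 99/14·(x - 3)³.
With (x - 3) = 3/4: g(15/4) = -4845/896.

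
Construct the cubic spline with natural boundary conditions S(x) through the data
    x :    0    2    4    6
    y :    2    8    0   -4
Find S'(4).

-4

Write σ_i for S''(x_i). With h_i = 2, 2, 2 and divided differences Δ_i = 3, -4, -2, the continuity of S' gives the tridiagonal system
  2·σ_0 + 8·σ_1 + 2·σ_2 = 6(Δ_1 - Δ_0) = -42
  2·σ_1 + 8·σ_2 + 2·σ_3 = 6(Δ_2 - Δ_1) = 12
Natural end conditions: σ_0 = σ_3 = 0.
Solving: σ_0 = 0, σ_1 = -6, σ_2 = 3, σ_3 = 0.
On [4, 6], S'(x) = b_2 + 2c_2·(x - 4) + 3d_2·(x - 4)² with b_2 = Δ_2 - h_2(2σ_2 + σ_3)/6 = -4, c_2 = σ_2/2 = 3/2, d_2 = (σ_3 - σ_2)/(6h_2) = -1/4. So S'(4) = -4.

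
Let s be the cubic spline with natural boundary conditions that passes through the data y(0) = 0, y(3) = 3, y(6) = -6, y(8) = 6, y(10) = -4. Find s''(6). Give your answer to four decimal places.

Write σ_i for s''(x_i). With h_i = 3, 3, 2, 2 and divided differences Δ_i = 1, -3, 6, -5, the continuity of s' gives the tridiagonal system
  3·σ_0 + 12·σ_1 + 3·σ_2 = 6(Δ_1 - Δ_0) = -24
  3·σ_1 + 10·σ_2 + 2·σ_3 = 6(Δ_2 - Δ_1) = 54
  2·σ_2 + 8·σ_3 + 2·σ_4 = 6(Δ_3 - Δ_2) = -66
Natural end conditions: σ_0 = σ_4 = 0.
Forward elimination and back-substitution give σ_0 = 0, σ_1 = -293/70, σ_2 = 306/35, σ_3 = -1461/140, σ_4 = 0.

8.7429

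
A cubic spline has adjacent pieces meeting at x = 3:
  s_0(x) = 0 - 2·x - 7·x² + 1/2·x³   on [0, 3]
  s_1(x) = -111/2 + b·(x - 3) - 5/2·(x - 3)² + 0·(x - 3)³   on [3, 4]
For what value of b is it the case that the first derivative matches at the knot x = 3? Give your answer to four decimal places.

s_0'(x) = -2 - 14·x + 3/2·x², so s_0'(3) = -61/2. On the right, s_1'(3) = b, so b = -61/2.

-30.5000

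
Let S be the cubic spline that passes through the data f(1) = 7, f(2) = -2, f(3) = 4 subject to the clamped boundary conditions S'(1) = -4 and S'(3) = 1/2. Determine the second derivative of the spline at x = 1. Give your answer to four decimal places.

-35.2500

With σ_i denoting the second derivative at x_i, h_i = 1, 1, and Δ_i = (y_(i+1) − y_i)/h_i = -9, 6:
  1·σ_0 + 4·σ_1 + 1·σ_2 = 6(Δ_1 - Δ_0) = 90
Clamped end conditions give two more equations: 2h_0·σ_0 + h_0·σ_1 = 6(Δ_0 - S'(1)) = -30 and h_1·σ_1 + 2h_1·σ_2 = 6(S'(3) - Δ_1) = -33.
Hence σ_0 = -141/4, σ_1 = 81/2, σ_2 = -147/4.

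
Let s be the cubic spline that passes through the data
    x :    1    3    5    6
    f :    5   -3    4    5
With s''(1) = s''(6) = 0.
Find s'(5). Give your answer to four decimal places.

2.5909

With M_i denoting the second derivative at x_i, h_i = 2, 2, 1, and Δ_i = (y_(i+1) − y_i)/h_i = -4, 7/2, 1:
  2·M_0 + 8·M_1 + 2·M_2 = 6(Δ_1 - Δ_0) = 45
  2·M_1 + 6·M_2 + 1·M_3 = 6(Δ_2 - Δ_1) = -15
Natural end conditions: M_0 = M_3 = 0.
Hence M_0 = 0, M_1 = 75/11, M_2 = -105/22, M_3 = 0.
On [5, 6], s'(x) = b_2 + 2c_2·(x - 5) + 3d_2·(x - 5)² with b_2 = Δ_2 - h_2(2M_2 + M_3)/6 = 57/22, c_2 = M_2/2 = -105/44, d_2 = (M_3 - M_2)/(6h_2) = 35/44. So s'(5) = 57/22.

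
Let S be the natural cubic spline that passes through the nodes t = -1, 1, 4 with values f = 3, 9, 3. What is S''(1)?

With σ_i denoting the second derivative at x_i, h_i = 2, 3, and Δ_i = (y_(i+1) − y_i)/h_i = 3, -2:
  2·σ_0 + 10·σ_1 + 3·σ_2 = 6(Δ_1 - Δ_0) = -30
Natural end conditions: σ_0 = σ_2 = 0.
Forward elimination and back-substitution give σ_0 = 0, σ_1 = -3, σ_2 = 0.

-3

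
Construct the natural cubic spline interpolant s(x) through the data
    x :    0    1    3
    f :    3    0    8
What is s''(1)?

7

Write M_i for s''(x_i). With h_i = 1, 2 and divided differences Δ_i = -3, 4, the continuity of s' gives the tridiagonal system
  1·M_0 + 6·M_1 + 2·M_2 = 6(Δ_1 - Δ_0) = 42
Natural end conditions: M_0 = M_2 = 0.
Hence M_0 = 0, M_1 = 7, M_2 = 0.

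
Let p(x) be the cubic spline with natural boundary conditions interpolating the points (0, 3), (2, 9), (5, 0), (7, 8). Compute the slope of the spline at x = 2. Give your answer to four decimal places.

-0.5604

Put σ_i = p'' at the i-th knot. Here h = (2, 3, 2) and Δ = (3, -3, 4), so the interior equations h_(i-1)·σ_(i-1) + 2(h_(i-1)+h_i)·σ_i + h_i·σ_(i+1) = 6(Δ_i − Δ_(i-1)) read
  2·σ_0 + 10·σ_1 + 3·σ_2 = 6(Δ_1 - Δ_0) = -36
  3·σ_1 + 10·σ_2 + 2·σ_3 = 6(Δ_2 - Δ_1) = 42
Natural end conditions: σ_0 = σ_3 = 0.
Forward elimination and back-substitution give σ_0 = 0, σ_1 = -486/91, σ_2 = 528/91, σ_3 = 0.
On [2, 5], p'(x) = b_1 + 2c_1·(x - 2) + 3d_1·(x - 2)² with b_1 = Δ_1 - h_1(2σ_1 + σ_2)/6 = -51/91, c_1 = σ_1/2 = -243/91, d_1 = (σ_2 - σ_1)/(6h_1) = 13/21. So p'(2) = -51/91.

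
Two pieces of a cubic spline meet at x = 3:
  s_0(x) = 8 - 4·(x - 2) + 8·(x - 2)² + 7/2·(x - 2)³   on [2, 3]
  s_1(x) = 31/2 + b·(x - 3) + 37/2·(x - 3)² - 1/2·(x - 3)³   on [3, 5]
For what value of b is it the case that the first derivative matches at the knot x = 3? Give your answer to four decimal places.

s_0'(x) = -4 + 16·(x - 2) + 21/2·(x - 2)², so s_0'(3) = 45/2. On the right, s_1'(3) = b, so b = 45/2.

22.5000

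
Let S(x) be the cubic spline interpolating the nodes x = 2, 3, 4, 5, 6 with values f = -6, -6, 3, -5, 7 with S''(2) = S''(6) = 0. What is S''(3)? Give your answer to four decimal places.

Write M_i for S''(x_i). With h_i = 1, 1, 1, 1 and divided differences Δ_i = 0, 9, -8, 12, the continuity of S' gives the tridiagonal system
  1·M_0 + 4·M_1 + 1·M_2 = 6(Δ_1 - Δ_0) = 54
  1·M_1 + 4·M_2 + 1·M_3 = 6(Δ_2 - Δ_1) = -102
  1·M_2 + 4·M_3 + 1·M_4 = 6(Δ_3 - Δ_2) = 120
Natural end conditions: M_0 = M_4 = 0.
Hence M_0 = 0, M_1 = 669/28, M_2 = -291/7, M_3 = 1131/28, M_4 = 0.

23.8929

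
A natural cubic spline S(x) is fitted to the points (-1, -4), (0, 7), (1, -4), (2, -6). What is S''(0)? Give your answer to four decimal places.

With M_i denoting the second derivative at x_i, h_i = 1, 1, 1, and Δ_i = (y_(i+1) − y_i)/h_i = 11, -11, -2:
  1·M_0 + 4·M_1 + 1·M_2 = 6(Δ_1 - Δ_0) = -132
  1·M_1 + 4·M_2 + 1·M_3 = 6(Δ_2 - Δ_1) = 54
Natural end conditions: M_0 = M_3 = 0.
Forward elimination and back-substitution give M_0 = 0, M_1 = -194/5, M_2 = 116/5, M_3 = 0.

-38.8000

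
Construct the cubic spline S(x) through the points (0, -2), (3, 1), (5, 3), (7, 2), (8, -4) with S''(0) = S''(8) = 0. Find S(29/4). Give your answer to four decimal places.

0.8060

Let M_i = S''(x_i). Step sizes h_i = 3, 2, 2, 1; slopes of the chords Δ_i = (y_(i+1) - y_i)/h_i = 1, 1, -1/2, -6.
  3·M_0 + 10·M_1 + 2·M_2 = 6(Δ_1 - Δ_0) = 0
  2·M_1 + 8·M_2 + 2·M_3 = 6(Δ_2 - Δ_1) = -9
  2·M_2 + 6·M_3 + 1·M_4 = 6(Δ_3 - Δ_2) = -33
Natural end conditions: M_0 = M_4 = 0.
Solving the tridiagonal system: M_0 = 0, M_1 = -3/52, M_2 = 15/52, M_3 = -291/52, M_4 = 0.
On [7, 8], S(x) = 2 - 215/52·(x - 7) - 291/104·(x - 7)² + 97/104·(x - 7)³.
With (x - 7) = 1/4: S(29/4) = 5365/6656.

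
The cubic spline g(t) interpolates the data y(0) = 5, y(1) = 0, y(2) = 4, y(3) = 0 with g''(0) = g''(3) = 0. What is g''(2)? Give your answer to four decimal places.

-16.4000

Let m_i = g''(x_i). Step sizes h_i = 1, 1, 1; slopes of the chords Δ_i = (y_(i+1) - y_i)/h_i = -5, 4, -4.
  1·m_0 + 4·m_1 + 1·m_2 = 6(Δ_1 - Δ_0) = 54
  1·m_1 + 4·m_2 + 1·m_3 = 6(Δ_2 - Δ_1) = -48
Natural end conditions: m_0 = m_3 = 0.
Solving: m_0 = 0, m_1 = 88/5, m_2 = -82/5, m_3 = 0.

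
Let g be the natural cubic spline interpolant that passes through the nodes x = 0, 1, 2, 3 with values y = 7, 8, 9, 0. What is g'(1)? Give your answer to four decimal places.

2.3333

Put M_i = g'' at the i-th knot. Here h = (1, 1, 1) and Δ = (1, 1, -9), so the interior equations h_(i-1)·M_(i-1) + 2(h_(i-1)+h_i)·M_i + h_i·M_(i+1) = 6(Δ_i − Δ_(i-1)) read
  1·M_0 + 4·M_1 + 1·M_2 = 6(Δ_1 - Δ_0) = 0
  1·M_1 + 4·M_2 + 1·M_3 = 6(Δ_2 - Δ_1) = -60
Natural end conditions: M_0 = M_3 = 0.
Hence M_0 = 0, M_1 = 4, M_2 = -16, M_3 = 0.
On [1, 2], g'(x) = b_1 + 2c_1·(x - 1) + 3d_1·(x - 1)² with b_1 = Δ_1 - h_1(2M_1 + M_2)/6 = 7/3, c_1 = M_1/2 = 2, d_1 = (M_2 - M_1)/(6h_1) = -10/3. So g'(1) = 7/3.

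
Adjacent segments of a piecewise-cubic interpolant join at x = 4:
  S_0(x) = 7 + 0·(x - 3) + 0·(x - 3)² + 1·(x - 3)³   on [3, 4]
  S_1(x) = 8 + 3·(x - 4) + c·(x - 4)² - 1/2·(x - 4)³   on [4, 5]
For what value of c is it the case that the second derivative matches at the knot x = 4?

S_0''(x) = 0 + 6·(x - 3), so S_0''(4) = 6. On the right, S_1''(4) = 2c, so c = 3.

3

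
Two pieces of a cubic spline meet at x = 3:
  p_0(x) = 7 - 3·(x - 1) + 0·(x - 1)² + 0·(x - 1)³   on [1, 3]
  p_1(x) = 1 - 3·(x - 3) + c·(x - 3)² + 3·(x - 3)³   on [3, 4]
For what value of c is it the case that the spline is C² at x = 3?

0

p_0''(x) = 0 + 0·(x - 1), so p_0''(3) = 0. On the right, p_1''(3) = 2c, so c = 0.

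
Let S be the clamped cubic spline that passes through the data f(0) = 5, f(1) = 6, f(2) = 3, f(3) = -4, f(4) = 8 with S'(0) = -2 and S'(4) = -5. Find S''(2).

Put m_i = S'' at the i-th knot. Here h = (1, 1, 1, 1) and Δ = (1, -3, -7, 12), so the interior equations h_(i-1)·m_(i-1) + 2(h_(i-1)+h_i)·m_i + h_i·m_(i+1) = 6(Δ_i − Δ_(i-1)) read
  1·m_0 + 4·m_1 + 1·m_2 = 6(Δ_1 - Δ_0) = -24
  1·m_1 + 4·m_2 + 1·m_3 = 6(Δ_2 - Δ_1) = -24
  1·m_2 + 4·m_3 + 1·m_4 = 6(Δ_3 - Δ_2) = 114
Clamped end conditions give two more equations: 2h_0·m_0 + h_0·m_1 = 6(Δ_0 - S'(0)) = 18 and h_3·m_3 + 2h_3·m_4 = 6(S'(4) - Δ_3) = -102.
Forward elimination and back-substitution give m_0 = 78/7, m_1 = -30/7, m_2 = -18, m_3 = 366/7, m_4 = -540/7.

-18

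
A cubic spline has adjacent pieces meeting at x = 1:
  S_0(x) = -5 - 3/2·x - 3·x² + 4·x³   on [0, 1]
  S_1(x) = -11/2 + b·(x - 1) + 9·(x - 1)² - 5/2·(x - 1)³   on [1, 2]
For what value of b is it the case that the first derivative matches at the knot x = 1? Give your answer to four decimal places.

4.5000

S_0'(x) = -3/2 - 6·x + 12·x², so S_0'(1) = 9/2. On the right, S_1'(1) = b, so b = 9/2.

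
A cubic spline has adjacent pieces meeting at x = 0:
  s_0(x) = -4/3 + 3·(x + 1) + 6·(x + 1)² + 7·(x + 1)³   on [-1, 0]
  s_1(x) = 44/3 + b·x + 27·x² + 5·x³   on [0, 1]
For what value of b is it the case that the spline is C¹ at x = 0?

s_0'(x) = 3 + 12·(x + 1) + 21·(x + 1)², so s_0'(0) = 36. On the right, s_1'(0) = b, so b = 36.

36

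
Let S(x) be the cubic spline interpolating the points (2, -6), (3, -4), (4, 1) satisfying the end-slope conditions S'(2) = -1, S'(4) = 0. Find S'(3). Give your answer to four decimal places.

Write M_i for S''(x_i). With h_i = 1, 1 and divided differences Δ_i = 2, 5, the continuity of S' gives the tridiagonal system
  1·M_0 + 4·M_1 + 1·M_2 = 6(Δ_1 - Δ_0) = 18
Clamped end conditions give two more equations: 2h_0·M_0 + h_0·M_1 = 6(Δ_0 - S'(2)) = 18 and h_1·M_1 + 2h_1·M_2 = 6(S'(4) - Δ_1) = -30.
Solving: M_0 = 5, M_1 = 8, M_2 = -19.
On [3, 4], S'(x) = b_1 + 2c_1·(x - 3) + 3d_1·(x - 3)² with b_1 = Δ_1 - h_1(2M_1 + M_2)/6 = 11/2, c_1 = M_1/2 = 4, d_1 = (M_2 - M_1)/(6h_1) = -9/2. So S'(3) = 11/2.

5.5000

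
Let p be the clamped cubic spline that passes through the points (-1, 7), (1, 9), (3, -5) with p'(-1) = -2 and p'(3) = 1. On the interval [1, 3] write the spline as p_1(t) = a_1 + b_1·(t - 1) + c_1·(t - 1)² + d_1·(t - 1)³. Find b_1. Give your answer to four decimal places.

-4.2500

Put M_i = p'' at the i-th knot. Here h = (2, 2) and Δ = (1, -7), so the interior equations h_(i-1)·M_(i-1) + 2(h_(i-1)+h_i)·M_i + h_i·M_(i+1) = 6(Δ_i − Δ_(i-1)) read
  2·M_0 + 8·M_1 + 2·M_2 = 6(Δ_1 - Δ_0) = -48
Clamped end conditions give two more equations: 2h_0·M_0 + h_0·M_1 = 6(Δ_0 - p'(-1)) = 18 and h_1·M_1 + 2h_1·M_2 = 6(p'(3) - Δ_1) = 48.
Solving the tridiagonal system: M_0 = 45/4, M_1 = -27/2, M_2 = 75/4.
On [1, 3], with p_1(t) = a_1 + b_1·(t - 1) + c_1·(t - 1)² + d_1·(t - 1)³: c_1 = M_1/2 = -27/4, d_1 = (M_2 - M_1)/(6h_1) = 43/16, b_1 = Δ_1 - h_1(2M_1 + M_2)/6 = -17/4.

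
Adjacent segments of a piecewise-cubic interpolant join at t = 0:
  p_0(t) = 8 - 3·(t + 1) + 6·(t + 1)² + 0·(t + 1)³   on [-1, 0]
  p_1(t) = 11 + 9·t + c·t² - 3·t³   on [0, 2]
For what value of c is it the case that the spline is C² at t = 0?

6

p_0''(t) = 12 + 0·(t + 1), so p_0''(0) = 12. On the right, p_1''(0) = 2c, so c = 6.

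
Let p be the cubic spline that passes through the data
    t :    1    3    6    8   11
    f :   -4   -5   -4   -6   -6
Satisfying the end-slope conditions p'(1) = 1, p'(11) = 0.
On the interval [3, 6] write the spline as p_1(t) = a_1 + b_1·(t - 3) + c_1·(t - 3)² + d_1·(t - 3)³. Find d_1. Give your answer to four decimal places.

-0.1679

Put M_i = p'' at the i-th knot. Here h = (2, 3, 2, 3) and Δ = (-1/2, 1/3, -1, 0), so the interior equations h_(i-1)·M_(i-1) + 2(h_(i-1)+h_i)·M_i + h_i·M_(i+1) = 6(Δ_i − Δ_(i-1)) read
  2·M_0 + 10·M_1 + 3·M_2 = 6(Δ_1 - Δ_0) = 5
  3·M_1 + 10·M_2 + 2·M_3 = 6(Δ_2 - Δ_1) = -8
  2·M_2 + 10·M_3 + 3·M_4 = 6(Δ_3 - Δ_2) = 6
Clamped end conditions give two more equations: 2h_0·M_0 + h_0·M_1 = 6(Δ_0 - p'(1)) = -9 and h_3·M_3 + 2h_3·M_4 = 6(p'(11) - Δ_3) = 0.
Solving the tridiagonal system: M_0 = -5261/1740, M_1 = 673/435, M_2 = -1283/870, M_3 = 458/435, M_4 = -229/435.
On [3, 6], with p_1(t) = a_1 + b_1·(t - 3) + c_1·(t - 3)² + d_1·(t - 3)³: c_1 = M_1/2 = 673/870, d_1 = (M_2 - M_1)/(6h_1) = -2629/15660, b_1 = Δ_1 - h_1(2M_1 + M_2)/6 = -829/1740.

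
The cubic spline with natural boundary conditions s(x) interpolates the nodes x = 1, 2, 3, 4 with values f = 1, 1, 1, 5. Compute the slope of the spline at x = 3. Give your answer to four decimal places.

With m_i denoting the second derivative at x_i, h_i = 1, 1, 1, and Δ_i = (y_(i+1) − y_i)/h_i = 0, 0, 4:
  1·m_0 + 4·m_1 + 1·m_2 = 6(Δ_1 - Δ_0) = 0
  1·m_1 + 4·m_2 + 1·m_3 = 6(Δ_2 - Δ_1) = 24
Natural end conditions: m_0 = m_3 = 0.
Solving: m_0 = 0, m_1 = -8/5, m_2 = 32/5, m_3 = 0.
On [3, 4], s'(x) = b_2 + 2c_2·(x - 3) + 3d_2·(x - 3)² with b_2 = Δ_2 - h_2(2m_2 + m_3)/6 = 28/15, c_2 = m_2/2 = 16/5, d_2 = (m_3 - m_2)/(6h_2) = -16/15. So s'(3) = 28/15.

1.8667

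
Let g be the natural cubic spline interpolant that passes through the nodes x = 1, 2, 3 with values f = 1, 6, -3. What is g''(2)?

-21

Let M_i = g''(x_i). Step sizes h_i = 1, 1; slopes of the chords Δ_i = (y_(i+1) - y_i)/h_i = 5, -9.
  1·M_0 + 4·M_1 + 1·M_2 = 6(Δ_1 - Δ_0) = -84
Natural end conditions: M_0 = M_2 = 0.
Forward elimination and back-substitution give M_0 = 0, M_1 = -21, M_2 = 0.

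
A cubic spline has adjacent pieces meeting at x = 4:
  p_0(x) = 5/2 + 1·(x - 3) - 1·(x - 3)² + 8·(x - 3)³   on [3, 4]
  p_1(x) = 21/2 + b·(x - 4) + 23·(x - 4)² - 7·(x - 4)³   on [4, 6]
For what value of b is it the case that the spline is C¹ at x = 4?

p_0'(x) = 1 - 2·(x - 3) + 24·(x - 3)², so p_0'(4) = 23. On the right, p_1'(4) = b, so b = 23.

23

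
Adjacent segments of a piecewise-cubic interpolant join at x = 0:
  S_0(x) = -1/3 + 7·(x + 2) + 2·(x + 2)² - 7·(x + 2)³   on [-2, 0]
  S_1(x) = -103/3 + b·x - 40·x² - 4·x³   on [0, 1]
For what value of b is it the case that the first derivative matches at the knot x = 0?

S_0'(x) = 7 + 4·(x + 2) - 21·(x + 2)², so S_0'(0) = -69. On the right, S_1'(0) = b, so b = -69.

-69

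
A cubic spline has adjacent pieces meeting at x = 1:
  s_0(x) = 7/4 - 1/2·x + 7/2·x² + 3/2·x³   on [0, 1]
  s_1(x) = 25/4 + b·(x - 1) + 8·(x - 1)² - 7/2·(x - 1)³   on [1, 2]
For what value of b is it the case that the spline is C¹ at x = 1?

11

s_0'(x) = -1/2 + 7·x + 9/2·x², so s_0'(1) = 11. On the right, s_1'(1) = b, so b = 11.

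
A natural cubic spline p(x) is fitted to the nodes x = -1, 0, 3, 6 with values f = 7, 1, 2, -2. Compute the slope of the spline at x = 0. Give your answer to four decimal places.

-4.1379

Put M_i = p'' at the i-th knot. Here h = (1, 3, 3) and Δ = (-6, 1/3, -4/3), so the interior equations h_(i-1)·M_(i-1) + 2(h_(i-1)+h_i)·M_i + h_i·M_(i+1) = 6(Δ_i − Δ_(i-1)) read
  1·M_0 + 8·M_1 + 3·M_2 = 6(Δ_1 - Δ_0) = 38
  3·M_1 + 12·M_2 + 3·M_3 = 6(Δ_2 - Δ_1) = -10
Natural end conditions: M_0 = M_3 = 0.
Hence M_0 = 0, M_1 = 162/29, M_2 = -194/87, M_3 = 0.
On [0, 3], p'(x) = b_1 + 2c_1·x + 3d_1·x² with b_1 = Δ_1 - h_1(2M_1 + M_2)/6 = -120/29, c_1 = M_1/2 = 81/29, d_1 = (M_2 - M_1)/(6h_1) = -340/783. So p'(0) = -120/29.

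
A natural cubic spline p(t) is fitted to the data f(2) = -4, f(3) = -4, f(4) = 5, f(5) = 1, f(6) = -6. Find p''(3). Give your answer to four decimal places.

With M_i denoting the second derivative at x_i, h_i = 1, 1, 1, 1, and Δ_i = (y_(i+1) − y_i)/h_i = 0, 9, -4, -7:
  1·M_0 + 4·M_1 + 1·M_2 = 6(Δ_1 - Δ_0) = 54
  1·M_1 + 4·M_2 + 1·M_3 = 6(Δ_2 - Δ_1) = -78
  1·M_2 + 4·M_3 + 1·M_4 = 6(Δ_3 - Δ_2) = -18
Natural end conditions: M_0 = M_4 = 0.
Solving: M_0 = 0, M_1 = 138/7, M_2 = -174/7, M_3 = 12/7, M_4 = 0.

19.7143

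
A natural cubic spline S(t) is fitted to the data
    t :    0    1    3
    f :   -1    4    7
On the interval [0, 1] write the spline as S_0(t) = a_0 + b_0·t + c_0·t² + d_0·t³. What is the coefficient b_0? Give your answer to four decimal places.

With M_i denoting the second derivative at x_i, h_i = 1, 2, and Δ_i = (y_(i+1) − y_i)/h_i = 5, 3/2:
  1·M_0 + 6·M_1 + 2·M_2 = 6(Δ_1 - Δ_0) = -21
Natural end conditions: M_0 = M_2 = 0.
Forward elimination and back-substitution give M_0 = 0, M_1 = -7/2, M_2 = 0.
On [0, 1], with S_0(t) = a_0 + b_0·t + c_0·t² + d_0·t³: c_0 = M_0/2 = 0, d_0 = (M_1 - M_0)/(6h_0) = -7/12, b_0 = Δ_0 - h_0(2M_0 + M_1)/6 = 67/12.

5.5833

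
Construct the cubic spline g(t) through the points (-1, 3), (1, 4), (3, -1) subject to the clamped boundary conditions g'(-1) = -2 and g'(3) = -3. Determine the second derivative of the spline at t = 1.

-4

Put M_i = g'' at the i-th knot. Here h = (2, 2) and Δ = (1/2, -5/2), so the interior equations h_(i-1)·M_(i-1) + 2(h_(i-1)+h_i)·M_i + h_i·M_(i+1) = 6(Δ_i − Δ_(i-1)) read
  2·M_0 + 8·M_1 + 2·M_2 = 6(Δ_1 - Δ_0) = -18
Clamped end conditions give two more equations: 2h_0·M_0 + h_0·M_1 = 6(Δ_0 - g'(-1)) = 15 and h_1·M_1 + 2h_1·M_2 = 6(g'(3) - Δ_1) = -3.
Forward elimination and back-substitution give M_0 = 23/4, M_1 = -4, M_2 = 5/4.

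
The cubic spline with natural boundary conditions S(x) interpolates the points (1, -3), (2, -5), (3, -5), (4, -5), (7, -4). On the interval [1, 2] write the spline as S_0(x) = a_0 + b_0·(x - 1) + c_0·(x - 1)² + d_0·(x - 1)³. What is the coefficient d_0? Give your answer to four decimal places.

Let σ_i = S''(x_i). Step sizes h_i = 1, 1, 1, 3; slopes of the chords Δ_i = (y_(i+1) - y_i)/h_i = -2, 0, 0, 1/3.
  1·σ_0 + 4·σ_1 + 1·σ_2 = 6(Δ_1 - Δ_0) = 12
  1·σ_1 + 4·σ_2 + 1·σ_3 = 6(Δ_2 - Δ_1) = 0
  1·σ_2 + 8·σ_3 + 3·σ_4 = 6(Δ_3 - Δ_2) = 2
Natural end conditions: σ_0 = σ_4 = 0.
Solving: σ_0 = 0, σ_1 = 187/58, σ_2 = -26/29, σ_3 = 21/58, σ_4 = 0.
On [1, 2], with S_0(x) = a_0 + b_0·(x - 1) + c_0·(x - 1)² + d_0·(x - 1)³: c_0 = σ_0/2 = 0, d_0 = (σ_1 - σ_0)/(6h_0) = 187/348, b_0 = Δ_0 - h_0(2σ_0 + σ_1)/6 = -883/348.

0.5374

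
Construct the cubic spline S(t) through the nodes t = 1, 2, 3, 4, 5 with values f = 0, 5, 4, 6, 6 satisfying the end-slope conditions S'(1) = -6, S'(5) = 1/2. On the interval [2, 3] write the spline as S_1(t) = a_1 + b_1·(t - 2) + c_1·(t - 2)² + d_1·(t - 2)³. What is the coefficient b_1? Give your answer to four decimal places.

Write m_i for S''(x_i). With h_i = 1, 1, 1, 1 and divided differences Δ_i = 5, -1, 2, 0, the continuity of S' gives the tridiagonal system
  1·m_0 + 4·m_1 + 1·m_2 = 6(Δ_1 - Δ_0) = -36
  1·m_1 + 4·m_2 + 1·m_3 = 6(Δ_2 - Δ_1) = 18
  1·m_2 + 4·m_3 + 1·m_4 = 6(Δ_3 - Δ_2) = -12
Clamped end conditions give two more equations: 2h_0·m_0 + h_0·m_1 = 6(Δ_0 - S'(1)) = 66 and h_3·m_3 + 2h_3·m_4 = 6(S'(5) - Δ_3) = 3.
Solving: m_0 = 2497/56, m_1 = -649/28, m_2 = 97/8, m_3 = -205/28, m_4 = 289/56.
On [2, 3], with S_1(t) = a_1 + b_1·(t - 2) + c_1·(t - 2)² + d_1·(t - 2)³: c_1 = m_1/2 = -649/56, d_1 = (m_2 - m_1)/(6h_1) = 659/112, b_1 = Δ_1 - h_1(2m_1 + m_2)/6 = 527/112.

4.7054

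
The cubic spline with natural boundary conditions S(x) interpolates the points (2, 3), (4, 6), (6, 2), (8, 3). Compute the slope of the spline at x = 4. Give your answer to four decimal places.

Let M_i = S''(x_i). Step sizes h_i = 2, 2, 2; slopes of the chords Δ_i = (y_(i+1) - y_i)/h_i = 3/2, -2, 1/2.
  2·M_0 + 8·M_1 + 2·M_2 = 6(Δ_1 - Δ_0) = -21
  2·M_1 + 8·M_2 + 2·M_3 = 6(Δ_2 - Δ_1) = 15
Natural end conditions: M_0 = M_3 = 0.
Solving the tridiagonal system: M_0 = 0, M_1 = -33/10, M_2 = 27/10, M_3 = 0.
On [4, 6], S'(x) = b_1 + 2c_1·(x - 4) + 3d_1·(x - 4)² with b_1 = Δ_1 - h_1(2M_1 + M_2)/6 = -7/10, c_1 = M_1/2 = -33/20, d_1 = (M_2 - M_1)/(6h_1) = 1/2. So S'(4) = -7/10.

-0.7000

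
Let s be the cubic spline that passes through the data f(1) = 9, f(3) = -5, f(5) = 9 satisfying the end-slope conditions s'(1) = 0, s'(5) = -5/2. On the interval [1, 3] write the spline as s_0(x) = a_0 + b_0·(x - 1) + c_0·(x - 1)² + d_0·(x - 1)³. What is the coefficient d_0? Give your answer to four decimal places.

Write σ_i for s''(x_i). With h_i = 2, 2 and divided differences Δ_i = -7, 7, the continuity of s' gives the tridiagonal system
  2·σ_0 + 8·σ_1 + 2·σ_2 = 6(Δ_1 - Δ_0) = 84
Clamped end conditions give two more equations: 2h_0·σ_0 + h_0·σ_1 = 6(Δ_0 - s'(1)) = -42 and h_1·σ_1 + 2h_1·σ_2 = 6(s'(5) - Δ_1) = -57.
Solving: σ_0 = -173/8, σ_1 = 89/4, σ_2 = -203/8.
On [1, 3], with s_0(x) = a_0 + b_0·(x - 1) + c_0·(x - 1)² + d_0·(x - 1)³: c_0 = σ_0/2 = -173/16, d_0 = (σ_1 - σ_0)/(6h_0) = 117/32, b_0 = Δ_0 - h_0(2σ_0 + σ_1)/6 = 0.

3.6563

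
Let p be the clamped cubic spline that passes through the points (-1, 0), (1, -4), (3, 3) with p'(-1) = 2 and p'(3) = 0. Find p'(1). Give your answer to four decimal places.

0.6250

With m_i denoting the second derivative at x_i, h_i = 2, 2, and Δ_i = (y_(i+1) − y_i)/h_i = -2, 7/2:
  2·m_0 + 8·m_1 + 2·m_2 = 6(Δ_1 - Δ_0) = 33
Clamped end conditions give two more equations: 2h_0·m_0 + h_0·m_1 = 6(Δ_0 - p'(-1)) = -24 and h_1·m_1 + 2h_1·m_2 = 6(p'(3) - Δ_1) = -21.
Hence m_0 = -85/8, m_1 = 37/4, m_2 = -79/8.
On [1, 3], p'(x) = b_1 + 2c_1·(x - 1) + 3d_1·(x - 1)² with b_1 = Δ_1 - h_1(2m_1 + m_2)/6 = 5/8, c_1 = m_1/2 = 37/8, d_1 = (m_2 - m_1)/(6h_1) = -51/32. So p'(1) = 5/8.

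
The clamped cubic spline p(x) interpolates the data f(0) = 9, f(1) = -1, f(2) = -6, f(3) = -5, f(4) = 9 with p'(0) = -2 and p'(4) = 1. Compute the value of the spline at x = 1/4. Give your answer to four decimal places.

7.6191

With m_i denoting the second derivative at x_i, h_i = 1, 1, 1, 1, and Δ_i = (y_(i+1) − y_i)/h_i = -10, -5, 1, 14:
  1·m_0 + 4·m_1 + 1·m_2 = 6(Δ_1 - Δ_0) = 30
  1·m_1 + 4·m_2 + 1·m_3 = 6(Δ_2 - Δ_1) = 36
  1·m_2 + 4·m_3 + 1·m_4 = 6(Δ_3 - Δ_2) = 78
Clamped end conditions give two more equations: 2h_0·m_0 + h_0·m_1 = 6(Δ_0 - p'(0)) = -48 and h_3·m_3 + 2h_3·m_4 = 6(p'(4) - Δ_3) = -78.
Solving: m_0 = -129/4, m_1 = 33/2, m_2 = -15/4, m_3 = 69/2, m_4 = -225/4.
On [0, 1], p(x) = 9 - 2·x - 129/8·x² + 65/8·x³.
With x = 1/4: p(1/4) = 3901/512.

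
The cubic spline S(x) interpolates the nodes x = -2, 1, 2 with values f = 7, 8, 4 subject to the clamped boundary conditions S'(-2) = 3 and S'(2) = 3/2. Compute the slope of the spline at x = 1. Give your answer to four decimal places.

-5.3125

Put σ_i = S'' at the i-th knot. Here h = (3, 1) and Δ = (1/3, -4), so the interior equations h_(i-1)·σ_(i-1) + 2(h_(i-1)+h_i)·σ_i + h_i·σ_(i+1) = 6(Δ_i − Δ_(i-1)) read
  3·σ_0 + 8·σ_1 + 1·σ_2 = 6(Δ_1 - Δ_0) = -26
Clamped end conditions give two more equations: 2h_0·σ_0 + h_0·σ_1 = 6(Δ_0 - S'(-2)) = -16 and h_1·σ_1 + 2h_1·σ_2 = 6(S'(2) - Δ_1) = 33.
Forward elimination and back-substitution give σ_0 = 5/24, σ_1 = -23/4, σ_2 = 155/8.
On [1, 2], S'(x) = b_1 + 2c_1·(x - 1) + 3d_1·(x - 1)² with b_1 = Δ_1 - h_1(2σ_1 + σ_2)/6 = -85/16, c_1 = σ_1/2 = -23/8, d_1 = (σ_2 - σ_1)/(6h_1) = 67/16. So S'(1) = -85/16.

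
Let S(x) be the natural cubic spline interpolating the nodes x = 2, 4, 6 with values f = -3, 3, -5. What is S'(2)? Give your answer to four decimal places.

4.7500

With m_i denoting the second derivative at x_i, h_i = 2, 2, and Δ_i = (y_(i+1) − y_i)/h_i = 3, -4:
  2·m_0 + 8·m_1 + 2·m_2 = 6(Δ_1 - Δ_0) = -42
Natural end conditions: m_0 = m_2 = 0.
Hence m_0 = 0, m_1 = -21/4, m_2 = 0.
On [2, 4], S'(x) = b_0 + 2c_0·(x - 2) + 3d_0·(x - 2)² with b_0 = Δ_0 - h_0(2m_0 + m_1)/6 = 19/4, c_0 = m_0/2 = 0, d_0 = (m_1 - m_0)/(6h_0) = -7/16. So S'(2) = 19/4.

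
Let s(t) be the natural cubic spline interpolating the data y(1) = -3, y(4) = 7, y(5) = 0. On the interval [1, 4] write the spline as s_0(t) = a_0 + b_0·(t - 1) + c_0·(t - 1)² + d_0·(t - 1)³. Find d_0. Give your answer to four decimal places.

-0.4306

Write M_i for s''(x_i). With h_i = 3, 1 and divided differences Δ_i = 10/3, -7, the continuity of s' gives the tridiagonal system
  3·M_0 + 8·M_1 + 1·M_2 = 6(Δ_1 - Δ_0) = -62
Natural end conditions: M_0 = M_2 = 0.
Forward elimination and back-substitution give M_0 = 0, M_1 = -31/4, M_2 = 0.
On [1, 4], with s_0(t) = a_0 + b_0·(t - 1) + c_0·(t - 1)² + d_0·(t - 1)³: c_0 = M_0/2 = 0, d_0 = (M_1 - M_0)/(6h_0) = -31/72, b_0 = Δ_0 - h_0(2M_0 + M_1)/6 = 173/24.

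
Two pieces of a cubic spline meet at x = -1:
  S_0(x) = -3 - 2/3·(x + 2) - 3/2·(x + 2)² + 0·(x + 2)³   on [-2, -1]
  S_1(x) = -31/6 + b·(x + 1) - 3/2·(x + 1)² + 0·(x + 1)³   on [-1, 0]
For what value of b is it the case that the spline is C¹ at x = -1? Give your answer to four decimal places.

-3.6667

S_0'(x) = -2/3 - 3·(x + 2) + 0·(x + 2)², so S_0'(-1) = -11/3. On the right, S_1'(-1) = b, so b = -11/3.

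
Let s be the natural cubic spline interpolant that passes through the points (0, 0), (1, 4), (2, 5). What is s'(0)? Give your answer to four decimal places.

4.7500

Let m_i = s''(x_i). Step sizes h_i = 1, 1; slopes of the chords Δ_i = (y_(i+1) - y_i)/h_i = 4, 1.
  1·m_0 + 4·m_1 + 1·m_2 = 6(Δ_1 - Δ_0) = -18
Natural end conditions: m_0 = m_2 = 0.
Forward elimination and back-substitution give m_0 = 0, m_1 = -9/2, m_2 = 0.
On [0, 1], s'(x) = b_0 + 2c_0·x + 3d_0·x² with b_0 = Δ_0 - h_0(2m_0 + m_1)/6 = 19/4, c_0 = m_0/2 = 0, d_0 = (m_1 - m_0)/(6h_0) = -3/4. So s'(0) = 19/4.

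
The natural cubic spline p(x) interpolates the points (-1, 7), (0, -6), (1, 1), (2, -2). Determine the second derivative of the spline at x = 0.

36

With M_i denoting the second derivative at x_i, h_i = 1, 1, 1, and Δ_i = (y_(i+1) − y_i)/h_i = -13, 7, -3:
  1·M_0 + 4·M_1 + 1·M_2 = 6(Δ_1 - Δ_0) = 120
  1·M_1 + 4·M_2 + 1·M_3 = 6(Δ_2 - Δ_1) = -60
Natural end conditions: M_0 = M_3 = 0.
Solving the tridiagonal system: M_0 = 0, M_1 = 36, M_2 = -24, M_3 = 0.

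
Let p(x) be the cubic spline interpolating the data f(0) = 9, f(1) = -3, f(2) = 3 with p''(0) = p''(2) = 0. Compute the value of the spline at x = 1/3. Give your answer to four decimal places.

3.6667

Write σ_i for p''(x_i). With h_i = 1, 1 and divided differences Δ_i = -12, 6, the continuity of p' gives the tridiagonal system
  1·σ_0 + 4·σ_1 + 1·σ_2 = 6(Δ_1 - Δ_0) = 108
Natural end conditions: σ_0 = σ_2 = 0.
Solving the tridiagonal system: σ_0 = 0, σ_1 = 27, σ_2 = 0.
On [0, 1], p(x) = 9 - 33/2·x + 0·x² + 9/2·x³.
With x = 1/3: p(1/3) = 11/3.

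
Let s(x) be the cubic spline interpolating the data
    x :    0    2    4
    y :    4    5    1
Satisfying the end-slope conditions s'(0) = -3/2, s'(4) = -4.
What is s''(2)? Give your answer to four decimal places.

-2.5000

Put M_i = s'' at the i-th knot. Here h = (2, 2) and Δ = (1/2, -2), so the interior equations h_(i-1)·M_(i-1) + 2(h_(i-1)+h_i)·M_i + h_i·M_(i+1) = 6(Δ_i − Δ_(i-1)) read
  2·M_0 + 8·M_1 + 2·M_2 = 6(Δ_1 - Δ_0) = -15
Clamped end conditions give two more equations: 2h_0·M_0 + h_0·M_1 = 6(Δ_0 - s'(0)) = 12 and h_1·M_1 + 2h_1·M_2 = 6(s'(4) - Δ_1) = -12.
Forward elimination and back-substitution give M_0 = 17/4, M_1 = -5/2, M_2 = -7/4.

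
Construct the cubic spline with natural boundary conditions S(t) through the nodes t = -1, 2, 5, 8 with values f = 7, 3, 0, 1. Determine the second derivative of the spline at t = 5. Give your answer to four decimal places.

Write M_i for S''(x_i). With h_i = 3, 3, 3 and divided differences Δ_i = -4/3, -1, 1/3, the continuity of S' gives the tridiagonal system
  3·M_0 + 12·M_1 + 3·M_2 = 6(Δ_1 - Δ_0) = 2
  3·M_1 + 12·M_2 + 3·M_3 = 6(Δ_2 - Δ_1) = 8
Natural end conditions: M_0 = M_3 = 0.
Hence M_0 = 0, M_1 = 0, M_2 = 2/3, M_3 = 0.

0.6667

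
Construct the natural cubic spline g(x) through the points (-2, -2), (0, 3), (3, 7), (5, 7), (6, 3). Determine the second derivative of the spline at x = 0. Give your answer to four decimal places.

-0.7747

Put M_i = g'' at the i-th knot. Here h = (2, 3, 2, 1) and Δ = (5/2, 4/3, 0, -4), so the interior equations h_(i-1)·M_(i-1) + 2(h_(i-1)+h_i)·M_i + h_i·M_(i+1) = 6(Δ_i − Δ_(i-1)) read
  2·M_0 + 10·M_1 + 3·M_2 = 6(Δ_1 - Δ_0) = -7
  3·M_1 + 10·M_2 + 2·M_3 = 6(Δ_2 - Δ_1) = -8
  2·M_2 + 6·M_3 + 1·M_4 = 6(Δ_3 - Δ_2) = -24
Natural end conditions: M_0 = M_4 = 0.
Solving the tridiagonal system: M_0 = 0, M_1 = -196/253, M_2 = 63/253, M_3 = -1033/253, M_4 = 0.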